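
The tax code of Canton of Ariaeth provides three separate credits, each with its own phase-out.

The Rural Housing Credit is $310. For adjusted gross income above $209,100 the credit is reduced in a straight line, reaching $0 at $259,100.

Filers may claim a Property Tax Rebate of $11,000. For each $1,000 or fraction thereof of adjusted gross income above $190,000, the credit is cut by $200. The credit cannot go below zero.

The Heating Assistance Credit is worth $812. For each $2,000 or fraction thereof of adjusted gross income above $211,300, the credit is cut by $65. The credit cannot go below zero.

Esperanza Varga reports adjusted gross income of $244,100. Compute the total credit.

Rural Housing Credit: $244,100 is $35,000 into a $50,000 phase-out range, leaving 15,000/50,000 of the credit: $310 × 15,000/50,000 = $93.
Property Tax Rebate: income exceeds $190,000 by $54,100 → 55 increments × $200 = $11,000 ≥ base, so the credit is $0.
Heating Assistance Credit: income exceeds $211,300 by $32,800 → 17 increments × $65 = $1,105 ≥ base, so the credit is $0.
Total: $93 + $0 + $0 = $93.

$93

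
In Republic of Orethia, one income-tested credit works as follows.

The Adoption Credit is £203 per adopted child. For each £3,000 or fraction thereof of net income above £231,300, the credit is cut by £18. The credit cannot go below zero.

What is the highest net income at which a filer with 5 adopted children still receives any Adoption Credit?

Full credit = 5 × £203 = £1,015.
After 56 increments the reduction is 56 × £18 = £1,008, leaving £7; one more increment wipes it out. Increment 56 ends at excess 56 × £3,000 = £168,000, so the highest qualifying income is £231,300 + £168,000 = £399,300.

£399,300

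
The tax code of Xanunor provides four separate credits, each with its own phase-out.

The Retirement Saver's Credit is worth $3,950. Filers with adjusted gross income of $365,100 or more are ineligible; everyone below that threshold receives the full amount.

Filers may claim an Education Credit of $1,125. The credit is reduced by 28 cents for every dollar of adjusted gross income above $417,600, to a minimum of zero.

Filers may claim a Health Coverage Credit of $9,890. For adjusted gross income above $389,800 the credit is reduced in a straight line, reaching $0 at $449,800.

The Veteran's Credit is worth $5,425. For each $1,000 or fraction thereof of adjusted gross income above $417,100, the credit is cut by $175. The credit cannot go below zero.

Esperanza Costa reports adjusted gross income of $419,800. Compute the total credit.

Retirement Saver's Credit: $419,800 meets or exceeds the $365,100 cutoff, so the credit is $0.
Education Credit: 28% of the $2,200 excess over $417,600 is $616; credit = $1,125 − $616 = $509.
Health Coverage Credit: $419,800 is $30,000 into a $60,000 phase-out range, leaving 30,000/60,000 of the credit: $9,890 × 30,000/60,000 = $4,945.
Veteran's Credit: income exceeds $417,100 by $2,700, which is 3 full-or-partial $1,000 increments; reduction = 3 × $175 = $525, leaving $4,900.
Total: $0 + $509 + $4,945 + $4,900 = $10,354.

$10,354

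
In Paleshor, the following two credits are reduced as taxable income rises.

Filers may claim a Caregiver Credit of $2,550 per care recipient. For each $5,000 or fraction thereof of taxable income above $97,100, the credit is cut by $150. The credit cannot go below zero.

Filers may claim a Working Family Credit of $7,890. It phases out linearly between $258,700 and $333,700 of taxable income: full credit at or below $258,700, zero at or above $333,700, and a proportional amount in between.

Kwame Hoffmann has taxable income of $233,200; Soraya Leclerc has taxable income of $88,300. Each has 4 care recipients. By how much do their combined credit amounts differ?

$4,200

Kwame ($233,200): Caregiver Credit: base = 4 × $2,550 = $10,200. income exceeds $97,100 by $136,100, which is 28 full-or-partial $5,000 increments; reduction = 28 × $150 = $4,200, leaving $6,000. Working Family Credit: $233,200 is at or below the $258,700 threshold, so the full $7,890 applies. total $6,000 + $7,890 = $13,890
Soraya ($88,300): Caregiver Credit: base = 4 × $2,550 = $10,200. $88,300 is at or below the $97,100 threshold, so the full $10,200 applies. Working Family Credit: $88,300 is at or below the $258,700 threshold, so the full $7,890 applies. total $10,200 + $7,890 = $18,090
Difference: |$13,890 − $18,090| = $4,200.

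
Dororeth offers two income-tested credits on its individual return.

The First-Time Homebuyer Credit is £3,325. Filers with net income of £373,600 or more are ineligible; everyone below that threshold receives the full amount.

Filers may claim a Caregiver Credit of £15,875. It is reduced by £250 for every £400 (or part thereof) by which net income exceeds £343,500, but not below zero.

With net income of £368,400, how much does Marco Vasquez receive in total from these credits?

£3,450

First-Time Homebuyer Credit: £368,400 is below the £373,600 cutoff, so the full £3,325 applies.
Caregiver Credit: income exceeds £343,500 by £24,900, which is 63 full-or-partial £400 increments; reduction = 63 × £250 = £15,750, leaving £125.
Total: £3,325 + £125 = £3,450.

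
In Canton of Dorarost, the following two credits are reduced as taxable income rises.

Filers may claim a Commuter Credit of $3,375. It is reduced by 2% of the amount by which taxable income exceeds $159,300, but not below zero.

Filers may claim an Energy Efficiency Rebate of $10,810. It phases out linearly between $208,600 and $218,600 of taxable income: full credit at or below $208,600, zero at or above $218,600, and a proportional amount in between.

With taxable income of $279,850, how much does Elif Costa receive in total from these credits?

Commuter Credit: 2% of the $120,550 excess over $159,300 is $2,411; credit = $3,375 − $2,411 = $964.
Energy Efficiency Rebate: $279,850 is at or above $218,600, so the credit is $0.
Total: $964 + $0 = $964.

$964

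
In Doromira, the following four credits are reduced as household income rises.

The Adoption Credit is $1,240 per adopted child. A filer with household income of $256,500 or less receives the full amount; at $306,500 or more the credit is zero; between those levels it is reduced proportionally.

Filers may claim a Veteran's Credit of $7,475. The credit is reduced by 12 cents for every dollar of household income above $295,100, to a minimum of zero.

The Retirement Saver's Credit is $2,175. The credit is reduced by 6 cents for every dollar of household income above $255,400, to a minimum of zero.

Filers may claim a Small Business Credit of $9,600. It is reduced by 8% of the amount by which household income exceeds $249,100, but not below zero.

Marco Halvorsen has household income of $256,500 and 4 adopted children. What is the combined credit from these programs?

Adoption Credit: base = 4 × $1,240 = $4,960. $256,500 is at or below the $256,500 threshold, so the full $4,960 applies.
Veteran's Credit: $256,500 is at or below the $295,100 threshold, so the full $7,475 applies.
Retirement Saver's Credit: 6% of the $1,100 excess over $255,400 is $66; credit = $2,175 − $66 = $2,109.
Small Business Credit: 8% of the $7,400 excess over $249,100 is $592; credit = $9,600 − $592 = $9,008.
Total: $4,960 + $7,475 + $2,109 + $9,008 = $23,552.

$23,552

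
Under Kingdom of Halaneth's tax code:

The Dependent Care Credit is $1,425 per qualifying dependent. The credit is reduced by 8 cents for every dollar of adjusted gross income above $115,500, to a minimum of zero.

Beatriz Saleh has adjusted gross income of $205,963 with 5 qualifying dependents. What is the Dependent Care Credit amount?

Dependent Care Credit: base = 5 × $1,425 = $7,125. 8% of the $90,463 excess over $115,500 is $7,237.04 ≥ base, so the credit is $0.

$0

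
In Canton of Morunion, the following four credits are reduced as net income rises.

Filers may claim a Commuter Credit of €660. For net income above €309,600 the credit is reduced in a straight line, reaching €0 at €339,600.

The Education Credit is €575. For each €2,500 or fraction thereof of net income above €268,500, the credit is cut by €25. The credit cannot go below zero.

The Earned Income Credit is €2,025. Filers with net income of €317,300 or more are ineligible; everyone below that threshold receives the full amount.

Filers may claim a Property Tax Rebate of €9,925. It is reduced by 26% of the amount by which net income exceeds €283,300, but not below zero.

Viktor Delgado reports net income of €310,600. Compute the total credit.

Commuter Credit: €310,600 is €1,000 into a €30,000 phase-out range, leaving 29,000/30,000 of the credit: €660 × 29,000/30,000 = €638.
Education Credit: income exceeds €268,500 by €42,100, which is 17 full-or-partial €2,500 increments; reduction = 17 × €25 = €425, leaving €150.
Earned Income Credit: €310,600 is below the €317,300 cutoff, so the full €2,025 applies.
Property Tax Rebate: 26% of the €27,300 excess over €283,300 is €7,098; credit = €9,925 − €7,098 = €2,827.
Total: €638 + €150 + €2,025 + €2,827 = €5,640.

€5,640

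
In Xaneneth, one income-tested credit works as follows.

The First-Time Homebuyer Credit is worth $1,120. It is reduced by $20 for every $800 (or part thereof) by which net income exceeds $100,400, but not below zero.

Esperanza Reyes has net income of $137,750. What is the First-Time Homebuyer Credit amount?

First-Time Homebuyer Credit: income exceeds $100,400 by $37,350, which is 47 full-or-partial $800 increments; reduction = 47 × $20 = $940, leaving $180.

$180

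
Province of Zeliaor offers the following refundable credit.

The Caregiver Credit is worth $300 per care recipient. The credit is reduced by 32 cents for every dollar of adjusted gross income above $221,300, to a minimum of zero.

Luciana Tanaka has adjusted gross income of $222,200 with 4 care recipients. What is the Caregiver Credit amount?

Caregiver Credit: base = 4 × $300 = $1,200. 32% of the $900 excess over $221,300 is $288; credit = $1,200 − $288 = $912.

$912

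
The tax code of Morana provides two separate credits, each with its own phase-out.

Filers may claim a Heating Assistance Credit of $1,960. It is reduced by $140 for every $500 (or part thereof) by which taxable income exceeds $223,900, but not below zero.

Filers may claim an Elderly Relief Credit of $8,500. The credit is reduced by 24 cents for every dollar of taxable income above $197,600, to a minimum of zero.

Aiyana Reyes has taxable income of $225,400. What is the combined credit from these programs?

Heating Assistance Credit: income exceeds $223,900 by $1,500, which is 3 full-or-partial $500 increments; reduction = 3 × $140 = $420, leaving $1,540.
Elderly Relief Credit: 24% of the $27,800 excess over $197,600 is $6,672; credit = $8,500 − $6,672 = $1,828.
Total: $1,540 + $1,828 = $3,368.

$3,368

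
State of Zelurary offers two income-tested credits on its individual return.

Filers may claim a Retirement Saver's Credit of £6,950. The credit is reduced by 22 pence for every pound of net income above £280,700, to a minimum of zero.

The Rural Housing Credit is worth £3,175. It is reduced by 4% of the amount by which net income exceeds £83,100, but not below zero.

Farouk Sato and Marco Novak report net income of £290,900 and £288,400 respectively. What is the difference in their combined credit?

Farouk (£290,900): Retirement Saver's Credit: 22% of the £10,200 excess over £280,700 is £2,244; credit = £6,950 − £2,244 = £4,706. Rural Housing Credit: 4% of the £207,800 excess over £83,100 is £8,312 ≥ base, so the credit is £0. total £4,706 + £0 = £4,706
Marco (£288,400): Retirement Saver's Credit: 22% of the £7,700 excess over £280,700 is £1,694; credit = £6,950 − £1,694 = £5,256. Rural Housing Credit: 4% of the £205,300 excess over £83,100 is £8,212 ≥ base, so the credit is £0. total £5,256 + £0 = £5,256
Difference: |£4,706 − £5,256| = £550.

£550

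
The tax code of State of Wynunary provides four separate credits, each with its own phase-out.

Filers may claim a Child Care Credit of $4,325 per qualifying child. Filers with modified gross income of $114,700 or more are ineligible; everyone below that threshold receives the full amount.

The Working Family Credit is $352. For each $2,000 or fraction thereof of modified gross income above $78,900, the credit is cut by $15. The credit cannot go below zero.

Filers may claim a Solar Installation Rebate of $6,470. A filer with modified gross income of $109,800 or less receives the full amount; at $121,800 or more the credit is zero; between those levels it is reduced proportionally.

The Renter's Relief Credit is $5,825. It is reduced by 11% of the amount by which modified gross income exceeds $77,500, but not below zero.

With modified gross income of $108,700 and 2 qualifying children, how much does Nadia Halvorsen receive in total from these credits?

$17,640

Child Care Credit: base = 2 × $4,325 = $8,650. $108,700 is below the $114,700 cutoff, so the full $8,650 applies.
Working Family Credit: income exceeds $78,900 by $29,800, which is 15 full-or-partial $2,000 increments; reduction = 15 × $15 = $225, leaving $127.
Solar Installation Rebate: $108,700 is at or below the $109,800 threshold, so the full $6,470 applies.
Renter's Relief Credit: 11% of the $31,200 excess over $77,500 is $3,432; credit = $5,825 − $3,432 = $2,393.
Total: $8,650 + $127 + $6,470 + $2,393 = $17,640.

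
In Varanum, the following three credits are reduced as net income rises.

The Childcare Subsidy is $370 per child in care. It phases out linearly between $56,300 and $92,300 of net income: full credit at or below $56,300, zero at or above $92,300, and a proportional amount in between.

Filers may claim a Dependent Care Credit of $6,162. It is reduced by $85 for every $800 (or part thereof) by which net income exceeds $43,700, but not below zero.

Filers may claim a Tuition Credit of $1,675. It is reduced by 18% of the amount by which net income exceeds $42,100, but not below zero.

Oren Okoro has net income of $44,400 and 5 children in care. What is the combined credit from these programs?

$9,188

Childcare Subsidy: base = 5 × $370 = $1,850. $44,400 is at or below the $56,300 threshold, so the full $1,850 applies.
Dependent Care Credit: income exceeds $43,700 by $700, which is 1 full-or-partial $800 increment; reduction = 1 × $85 = $85, leaving $6,077.
Tuition Credit: 18% of the $2,300 excess over $42,100 is $414; credit = $1,675 − $414 = $1,261.
Total: $1,850 + $6,077 + $1,261 = $9,188.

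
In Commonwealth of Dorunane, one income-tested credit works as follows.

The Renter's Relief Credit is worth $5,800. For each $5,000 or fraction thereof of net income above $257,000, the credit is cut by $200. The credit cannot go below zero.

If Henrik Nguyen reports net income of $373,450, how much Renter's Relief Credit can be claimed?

Renter's Relief Credit: income exceeds $257,000 by $116,450, which is 24 full-or-partial $5,000 increments; reduction = 24 × $200 = $4,800, leaving $1,000.

$1,000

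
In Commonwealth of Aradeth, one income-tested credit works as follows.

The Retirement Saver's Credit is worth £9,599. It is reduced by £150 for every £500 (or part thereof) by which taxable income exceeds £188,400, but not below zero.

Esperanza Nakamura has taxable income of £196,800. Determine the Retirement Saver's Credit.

£7,049

Retirement Saver's Credit: income exceeds £188,400 by £8,400, which is 17 full-or-partial £500 increments; reduction = 17 × £150 = £2,550, leaving £7,049.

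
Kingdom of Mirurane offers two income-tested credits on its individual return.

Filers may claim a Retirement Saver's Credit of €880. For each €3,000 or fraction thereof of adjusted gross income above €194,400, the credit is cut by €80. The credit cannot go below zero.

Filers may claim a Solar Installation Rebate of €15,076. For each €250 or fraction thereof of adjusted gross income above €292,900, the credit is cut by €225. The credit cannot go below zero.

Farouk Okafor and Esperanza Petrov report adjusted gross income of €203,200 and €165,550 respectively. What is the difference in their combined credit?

Farouk (€203,200): Retirement Saver's Credit: income exceeds €194,400 by €8,800, which is 3 full-or-partial €3,000 increments; reduction = 3 × €80 = €240, leaving €640. Solar Installation Rebate: €203,200 is at or below the €292,900 threshold, so the full €15,076 applies. total €640 + €15,076 = €15,716
Esperanza (€165,550): Retirement Saver's Credit: €165,550 is at or below the €194,400 threshold, so the full €880 applies. Solar Installation Rebate: €165,550 is at or below the €292,900 threshold, so the full €15,076 applies. total €880 + €15,076 = €15,956
Difference: |€15,716 − €15,956| = €240.

€240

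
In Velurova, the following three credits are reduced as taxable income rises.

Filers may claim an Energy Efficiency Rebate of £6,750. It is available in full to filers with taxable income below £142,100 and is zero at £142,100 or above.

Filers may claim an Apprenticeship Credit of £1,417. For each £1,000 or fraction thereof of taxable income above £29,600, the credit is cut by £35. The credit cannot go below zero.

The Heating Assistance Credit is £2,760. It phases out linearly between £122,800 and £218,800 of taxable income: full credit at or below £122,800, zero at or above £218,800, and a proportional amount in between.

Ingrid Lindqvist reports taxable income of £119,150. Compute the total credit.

£9,510

Energy Efficiency Rebate: £119,150 is below the £142,100 cutoff, so the full £6,750 applies.
Apprenticeship Credit: income exceeds £29,600 by £89,550 → 90 increments × £35 = £3,150 ≥ base, so the credit is £0.
Heating Assistance Credit: £119,150 is at or below the £122,800 threshold, so the full £2,760 applies.
Total: £6,750 + £0 + £2,760 = £9,510.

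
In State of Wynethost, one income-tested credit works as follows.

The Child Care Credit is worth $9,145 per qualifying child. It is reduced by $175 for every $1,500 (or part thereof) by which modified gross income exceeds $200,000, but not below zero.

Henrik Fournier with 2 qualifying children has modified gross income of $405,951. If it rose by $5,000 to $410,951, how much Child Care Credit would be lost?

At $405,951 — base = 2 × $9,145 = $18,290. income exceeds $200,000 by $205,951 → 138 increments × $175 = $24,150 ≥ base, so the credit is $0.
At $410,951 — base = 2 × $9,145 = $18,290. income exceeds $200,000 by $210,951 → 141 increments × $175 = $24,675 ≥ base, so the credit is $0.
Lost: $0 − $0 = $0.

$0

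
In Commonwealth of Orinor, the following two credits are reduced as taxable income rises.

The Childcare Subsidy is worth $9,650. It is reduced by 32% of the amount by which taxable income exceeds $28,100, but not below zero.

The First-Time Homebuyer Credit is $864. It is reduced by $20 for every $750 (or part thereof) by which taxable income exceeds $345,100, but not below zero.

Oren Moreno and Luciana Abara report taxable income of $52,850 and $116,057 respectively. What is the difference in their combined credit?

Oren ($52,850): Childcare Subsidy: 32% of the $24,750 excess over $28,100 is $7,920; credit = $9,650 − $7,920 = $1,730. First-Time Homebuyer Credit: $52,850 is at or below the $345,100 threshold, so the full $864 applies. total $1,730 + $864 = $2,594
Luciana ($116,057): Childcare Subsidy: 32% of the $87,957 excess over $28,100 is $28,146.24 ≥ base, so the credit is $0. First-Time Homebuyer Credit: $116,057 is at or below the $345,100 threshold, so the full $864 applies. total $0 + $864 = $864
Difference: |$2,594 − $864| = $1,730.

$1,730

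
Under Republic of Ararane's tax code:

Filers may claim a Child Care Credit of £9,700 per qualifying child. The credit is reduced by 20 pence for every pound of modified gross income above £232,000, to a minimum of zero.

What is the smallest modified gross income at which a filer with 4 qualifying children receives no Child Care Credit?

Full credit = 4 × £9,700 = £38,800.
The credit falls by 20% of each pound above £232,000, so it reaches zero when the excess is £38,800 / 20% = £194,000: income = £232,000 + £194,000 = £426,000.

£426,000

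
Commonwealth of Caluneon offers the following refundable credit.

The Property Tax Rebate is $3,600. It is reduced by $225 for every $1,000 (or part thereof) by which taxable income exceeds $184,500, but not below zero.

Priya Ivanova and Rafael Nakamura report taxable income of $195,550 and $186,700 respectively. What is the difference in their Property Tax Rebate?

Priya ($195,550): Property Tax Rebate: income exceeds $184,500 by $11,050, which is 12 full-or-partial $1,000 increments; reduction = 12 × $225 = $2,700, leaving $900.
Rafael ($186,700): Property Tax Rebate: income exceeds $184,500 by $2,200, which is 3 full-or-partial $1,000 increments; reduction = 3 × $225 = $675, leaving $2,925.
Difference: |$900 − $2,925| = $2,025.

$2,025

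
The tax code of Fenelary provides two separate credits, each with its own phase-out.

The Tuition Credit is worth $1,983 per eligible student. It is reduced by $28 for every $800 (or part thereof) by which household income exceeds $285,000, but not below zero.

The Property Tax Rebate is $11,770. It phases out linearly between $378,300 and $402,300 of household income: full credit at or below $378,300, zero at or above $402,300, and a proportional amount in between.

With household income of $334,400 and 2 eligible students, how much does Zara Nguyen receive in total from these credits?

$14,000

Tuition Credit: base = 2 × $1,983 = $3,966. income exceeds $285,000 by $49,400, which is 62 full-or-partial $800 increments; reduction = 62 × $28 = $1,736, leaving $2,230.
Property Tax Rebate: $334,400 is at or below the $378,300 threshold, so the full $11,770 applies.
Total: $2,230 + $11,770 = $14,000.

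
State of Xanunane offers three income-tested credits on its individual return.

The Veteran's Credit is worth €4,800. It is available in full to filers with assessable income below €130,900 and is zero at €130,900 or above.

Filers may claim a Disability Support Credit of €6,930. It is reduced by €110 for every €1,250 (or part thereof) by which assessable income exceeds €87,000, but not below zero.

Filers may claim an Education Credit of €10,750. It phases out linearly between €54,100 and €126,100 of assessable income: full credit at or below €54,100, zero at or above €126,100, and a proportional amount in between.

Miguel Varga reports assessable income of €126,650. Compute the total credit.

Veteran's Credit: €126,650 is below the €130,900 cutoff, so the full €4,800 applies.
Disability Support Credit: income exceeds €87,000 by €39,650, which is 32 full-or-partial €1,250 increments; reduction = 32 × €110 = €3,520, leaving €3,410.
Education Credit: €126,650 is at or above €126,100, so the credit is €0.
Total: €4,800 + €3,410 + €0 = €8,210.

€8,210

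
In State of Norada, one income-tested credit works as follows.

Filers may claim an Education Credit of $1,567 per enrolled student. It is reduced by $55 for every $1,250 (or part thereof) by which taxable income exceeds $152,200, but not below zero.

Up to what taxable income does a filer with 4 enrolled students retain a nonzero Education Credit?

$293,450

Full credit = 4 × $1,567 = $6,268.
After 113 increments the reduction is 113 × $55 = $6,215, leaving $53; one more increment wipes it out. Increment 113 ends at excess 113 × $1,250 = $141,250, so the highest qualifying income is $152,200 + $141,250 = $293,450.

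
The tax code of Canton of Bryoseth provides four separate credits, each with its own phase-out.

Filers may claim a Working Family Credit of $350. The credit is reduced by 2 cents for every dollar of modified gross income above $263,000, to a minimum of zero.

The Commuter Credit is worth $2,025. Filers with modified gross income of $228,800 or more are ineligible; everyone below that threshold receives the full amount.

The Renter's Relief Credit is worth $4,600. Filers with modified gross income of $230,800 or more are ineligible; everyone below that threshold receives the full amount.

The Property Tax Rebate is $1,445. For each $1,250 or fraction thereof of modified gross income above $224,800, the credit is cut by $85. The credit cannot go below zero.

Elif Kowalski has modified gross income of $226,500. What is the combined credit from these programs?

Working Family Credit: $226,500 is at or below the $263,000 threshold, so the full $350 applies.
Commuter Credit: $226,500 is below the $228,800 cutoff, so the full $2,025 applies.
Renter's Relief Credit: $226,500 is below the $230,800 cutoff, so the full $4,600 applies.
Property Tax Rebate: income exceeds $224,800 by $1,700, which is 2 full-or-partial $1,250 increments; reduction = 2 × $85 = $170, leaving $1,275.
Total: $350 + $2,025 + $4,600 + $1,275 = $8,250.

$8,250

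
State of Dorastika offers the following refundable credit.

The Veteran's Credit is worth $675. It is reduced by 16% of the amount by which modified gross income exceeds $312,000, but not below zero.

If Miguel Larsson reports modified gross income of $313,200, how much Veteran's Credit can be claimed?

$483

Veteran's Credit: 16% of the $1,200 excess over $312,000 is $192; credit = $675 − $192 = $483.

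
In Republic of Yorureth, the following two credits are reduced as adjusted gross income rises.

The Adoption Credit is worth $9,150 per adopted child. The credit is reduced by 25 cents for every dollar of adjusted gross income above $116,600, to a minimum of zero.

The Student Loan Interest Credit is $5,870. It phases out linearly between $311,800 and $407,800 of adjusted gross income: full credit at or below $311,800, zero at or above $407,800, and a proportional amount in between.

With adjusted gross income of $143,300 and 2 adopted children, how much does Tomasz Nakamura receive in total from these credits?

Adoption Credit: base = 2 × $9,150 = $18,300. 25% of the $26,700 excess over $116,600 is $6,675; credit = $18,300 − $6,675 = $11,625.
Student Loan Interest Credit: $143,300 is at or below the $311,800 threshold, so the full $5,870 applies.
Total: $11,625 + $5,870 = $17,495.

$17,495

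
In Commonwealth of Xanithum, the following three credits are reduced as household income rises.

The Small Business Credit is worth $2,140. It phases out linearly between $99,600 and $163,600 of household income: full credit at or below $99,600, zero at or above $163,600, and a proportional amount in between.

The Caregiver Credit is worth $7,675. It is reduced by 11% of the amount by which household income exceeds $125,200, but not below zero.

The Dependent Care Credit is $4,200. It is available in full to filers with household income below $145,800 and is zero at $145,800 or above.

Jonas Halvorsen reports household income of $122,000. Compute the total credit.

$13,266

Small Business Credit: $122,000 is $22,400 into a $64,000 phase-out range, leaving 41,600/64,000 of the credit: $2,140 × 41,600/64,000 = $1,391.
Caregiver Credit: $122,000 is at or below the $125,200 threshold, so the full $7,675 applies.
Dependent Care Credit: $122,000 is below the $145,800 cutoff, so the full $4,200 applies.
Total: $1,391 + $7,675 + $4,200 = $13,266.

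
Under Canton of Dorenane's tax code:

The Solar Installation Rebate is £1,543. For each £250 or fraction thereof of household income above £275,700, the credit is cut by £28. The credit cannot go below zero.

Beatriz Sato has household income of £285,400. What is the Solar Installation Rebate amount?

£451

Solar Installation Rebate: income exceeds £275,700 by £9,700, which is 39 full-or-partial £250 increments; reduction = 39 × £28 = £1,092, leaving £451.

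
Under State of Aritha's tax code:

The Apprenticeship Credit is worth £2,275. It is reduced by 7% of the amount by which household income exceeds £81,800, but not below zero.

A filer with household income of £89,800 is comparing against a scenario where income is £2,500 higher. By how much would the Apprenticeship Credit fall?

At £89,800 — 7% of the £8,000 excess over £81,800 is £560; credit = £2,275 − £560 = £1,715.
At £92,300 — 7% of the £10,500 excess over £81,800 is £735; credit = £2,275 − £735 = £1,540.
Lost: £1,715 − £1,540 = £175.

£175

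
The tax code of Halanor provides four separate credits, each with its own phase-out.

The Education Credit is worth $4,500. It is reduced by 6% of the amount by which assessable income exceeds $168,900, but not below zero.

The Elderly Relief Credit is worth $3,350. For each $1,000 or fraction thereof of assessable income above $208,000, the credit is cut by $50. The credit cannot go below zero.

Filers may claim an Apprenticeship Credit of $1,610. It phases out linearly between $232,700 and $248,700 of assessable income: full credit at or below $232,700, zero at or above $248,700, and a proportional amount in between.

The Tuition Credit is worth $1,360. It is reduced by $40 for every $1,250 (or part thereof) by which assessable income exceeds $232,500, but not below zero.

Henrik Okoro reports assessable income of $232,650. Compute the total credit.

Education Credit: 6% of the $63,750 excess over $168,900 is $3,825; credit = $4,500 − $3,825 = $675.
Elderly Relief Credit: income exceeds $208,000 by $24,650, which is 25 full-or-partial $1,000 increments; reduction = 25 × $50 = $1,250, leaving $2,100.
Apprenticeship Credit: $232,650 is at or below the $232,700 threshold, so the full $1,610 applies.
Tuition Credit: income exceeds $232,500 by $150, which is 1 full-or-partial $1,250 increment; reduction = 1 × $40 = $40, leaving $1,320.
Total: $675 + $2,100 + $1,610 + $1,320 = $5,705.

$5,705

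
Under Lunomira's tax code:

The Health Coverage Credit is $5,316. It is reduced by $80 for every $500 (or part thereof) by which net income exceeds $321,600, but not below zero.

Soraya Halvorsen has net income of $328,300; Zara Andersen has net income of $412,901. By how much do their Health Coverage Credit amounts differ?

Soraya ($328,300): Health Coverage Credit: income exceeds $321,600 by $6,700, which is 14 full-or-partial $500 increments; reduction = 14 × $80 = $1,120, leaving $4,196.
Zara ($412,901): Health Coverage Credit: income exceeds $321,600 by $91,301 → 183 increments × $80 = $14,640 ≥ base, so the credit is $0.
Difference: |$4,196 − $0| = $4,196.

$4,196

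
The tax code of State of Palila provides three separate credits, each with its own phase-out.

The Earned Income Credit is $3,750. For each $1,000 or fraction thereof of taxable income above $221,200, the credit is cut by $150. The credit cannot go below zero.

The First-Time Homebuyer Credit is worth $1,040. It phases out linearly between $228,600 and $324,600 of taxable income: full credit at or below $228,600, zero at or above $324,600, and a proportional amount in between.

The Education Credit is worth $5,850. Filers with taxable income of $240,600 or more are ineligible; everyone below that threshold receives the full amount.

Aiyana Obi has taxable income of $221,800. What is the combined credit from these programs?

Earned Income Credit: income exceeds $221,200 by $600, which is 1 full-or-partial $1,000 increment; reduction = 1 × $150 = $150, leaving $3,600.
First-Time Homebuyer Credit: $221,800 is at or below the $228,600 threshold, so the full $1,040 applies.
Education Credit: $221,800 is below the $240,600 cutoff, so the full $5,850 applies.
Total: $3,600 + $1,040 + $5,850 = $10,490.

$10,490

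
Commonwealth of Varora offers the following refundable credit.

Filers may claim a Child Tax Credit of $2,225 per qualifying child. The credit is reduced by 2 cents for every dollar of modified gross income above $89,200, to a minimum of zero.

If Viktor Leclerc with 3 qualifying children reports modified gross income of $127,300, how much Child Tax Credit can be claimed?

$5,913

Child Tax Credit: base = 3 × $2,225 = $6,675. 2% of the $38,100 excess over $89,200 is $762; credit = $6,675 − $762 = $5,913.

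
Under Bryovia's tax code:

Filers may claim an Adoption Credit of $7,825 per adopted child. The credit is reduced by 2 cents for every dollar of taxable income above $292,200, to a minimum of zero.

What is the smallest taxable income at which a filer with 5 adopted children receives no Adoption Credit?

Full credit = 5 × $7,825 = $39,125.
The credit falls by 2% of each dollar above $292,200, so it reaches zero when the excess is $39,125 / 2% = $1,956,250: income = $292,200 + $1,956,250 = $2,248,450.

$2,248,450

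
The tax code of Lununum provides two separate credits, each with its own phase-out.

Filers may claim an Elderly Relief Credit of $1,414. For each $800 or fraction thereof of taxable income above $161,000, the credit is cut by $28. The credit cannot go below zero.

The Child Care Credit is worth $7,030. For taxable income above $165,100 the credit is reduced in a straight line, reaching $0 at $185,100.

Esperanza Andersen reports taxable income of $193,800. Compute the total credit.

$266

Elderly Relief Credit: income exceeds $161,000 by $32,800, which is 41 full-or-partial $800 increments; reduction = 41 × $28 = $1,148, leaving $266.
Child Care Credit: $193,800 is at or above $185,100, so the credit is $0.
Total: $266 + $0 = $266.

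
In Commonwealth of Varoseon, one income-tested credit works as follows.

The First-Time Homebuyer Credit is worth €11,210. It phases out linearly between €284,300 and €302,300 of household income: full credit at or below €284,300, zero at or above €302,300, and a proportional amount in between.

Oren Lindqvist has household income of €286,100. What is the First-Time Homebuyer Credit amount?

€10,089

First-Time Homebuyer Credit: €286,100 is €1,800 into a €18,000 phase-out range, leaving 16,200/18,000 of the credit: €11,210 × 16,200/18,000 = €10,089.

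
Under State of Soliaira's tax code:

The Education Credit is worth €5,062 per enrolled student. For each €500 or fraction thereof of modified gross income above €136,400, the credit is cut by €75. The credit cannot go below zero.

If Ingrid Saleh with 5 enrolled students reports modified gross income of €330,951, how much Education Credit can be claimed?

Education Credit: base = 5 × €5,062 = €25,310. income exceeds €136,400 by €194,551 → 390 increments × €75 = €29,250 ≥ base, so the credit is €0.

€0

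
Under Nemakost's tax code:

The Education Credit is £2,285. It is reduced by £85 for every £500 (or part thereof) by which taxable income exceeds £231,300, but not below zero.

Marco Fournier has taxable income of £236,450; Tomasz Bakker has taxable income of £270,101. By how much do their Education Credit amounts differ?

Marco (£236,450): Education Credit: income exceeds £231,300 by £5,150, which is 11 full-or-partial £500 increments; reduction = 11 × £85 = £935, leaving £1,350.
Tomasz (£270,101): Education Credit: income exceeds £231,300 by £38,801 → 78 increments × £85 = £6,630 ≥ base, so the credit is £0.
Difference: |£1,350 − £0| = £1,350.

£1,350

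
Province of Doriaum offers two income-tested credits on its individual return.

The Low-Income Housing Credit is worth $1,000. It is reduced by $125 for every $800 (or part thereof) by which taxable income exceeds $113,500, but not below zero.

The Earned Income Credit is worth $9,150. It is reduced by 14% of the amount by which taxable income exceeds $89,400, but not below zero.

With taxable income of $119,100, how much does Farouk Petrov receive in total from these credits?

Low-Income Housing Credit: income exceeds $113,500 by $5,600, which is 7 full-or-partial $800 increments; reduction = 7 × $125 = $875, leaving $125.
Earned Income Credit: 14% of the $29,700 excess over $89,400 is $4,158; credit = $9,150 − $4,158 = $4,992.
Total: $125 + $4,992 = $5,117.

$5,117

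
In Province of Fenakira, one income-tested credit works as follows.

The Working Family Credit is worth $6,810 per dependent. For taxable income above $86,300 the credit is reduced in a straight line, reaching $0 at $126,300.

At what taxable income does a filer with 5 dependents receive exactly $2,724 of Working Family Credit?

$123,100

Full credit = 5 × $6,810 = $34,050.
$2,724 is 2,724/34,050 of the full $34,050, so 31,326/34,050 of the $40,000 range has been used: income = $86,300 + $40,000 × 31,326/34,050 = $123,100.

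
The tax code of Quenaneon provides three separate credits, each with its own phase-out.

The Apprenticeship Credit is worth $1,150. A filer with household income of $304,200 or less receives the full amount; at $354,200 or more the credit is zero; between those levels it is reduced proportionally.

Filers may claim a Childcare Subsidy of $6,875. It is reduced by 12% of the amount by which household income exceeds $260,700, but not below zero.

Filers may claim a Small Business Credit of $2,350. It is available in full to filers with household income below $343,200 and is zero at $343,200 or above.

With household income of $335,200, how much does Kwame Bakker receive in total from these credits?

$2,787

Apprenticeship Credit: $335,200 is $31,000 into a $50,000 phase-out range, leaving 19,000/50,000 of the credit: $1,150 × 19,000/50,000 = $437.
Childcare Subsidy: 12% of the $74,500 excess over $260,700 is $8,940 ≥ base, so the credit is $0.
Small Business Credit: $335,200 is below the $343,200 cutoff, so the full $2,350 applies.
Total: $437 + $0 + $2,350 = $2,787.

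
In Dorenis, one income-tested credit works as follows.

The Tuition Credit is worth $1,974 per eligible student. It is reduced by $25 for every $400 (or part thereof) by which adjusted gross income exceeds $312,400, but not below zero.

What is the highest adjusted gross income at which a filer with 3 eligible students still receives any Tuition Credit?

Full credit = 3 × $1,974 = $5,922.
After 236 increments the reduction is 236 × $25 = $5,900, leaving $22; one more increment wipes it out. Increment 236 ends at excess 236 × $400 = $94,400, so the highest qualifying income is $312,400 + $94,400 = $406,800.

$406,800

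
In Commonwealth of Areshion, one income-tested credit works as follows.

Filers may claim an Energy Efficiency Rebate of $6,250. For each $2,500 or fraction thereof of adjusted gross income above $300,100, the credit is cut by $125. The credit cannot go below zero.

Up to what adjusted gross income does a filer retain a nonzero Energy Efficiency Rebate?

After 49 increments the reduction is 49 × $125 = $6,125, leaving $125; one more increment wipes it out. Increment 49 ends at excess 49 × $2,500 = $122,500, so the highest qualifying income is $300,100 + $122,500 = $422,600.

$422,600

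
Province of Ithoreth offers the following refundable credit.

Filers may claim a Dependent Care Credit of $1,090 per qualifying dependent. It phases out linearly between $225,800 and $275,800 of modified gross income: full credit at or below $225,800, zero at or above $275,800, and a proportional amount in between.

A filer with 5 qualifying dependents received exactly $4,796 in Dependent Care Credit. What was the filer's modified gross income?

Full credit = 5 × $1,090 = $5,450.
$4,796 is 4,796/5,450 of the full $5,450, so 654/5,450 of the $50,000 range has been used: income = $225,800 + $50,000 × 654/5,450 = $231,800.

$231,800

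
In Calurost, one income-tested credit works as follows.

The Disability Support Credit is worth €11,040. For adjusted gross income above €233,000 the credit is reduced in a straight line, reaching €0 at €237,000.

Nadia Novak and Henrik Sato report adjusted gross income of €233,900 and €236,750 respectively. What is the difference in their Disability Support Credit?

€7,866

Nadia (€233,900): Disability Support Credit: €233,900 is €900 into a €4,000 phase-out range, leaving 3,100/4,000 of the credit: €11,040 × 3,100/4,000 = €8,556.
Henrik (€236,750): Disability Support Credit: €236,750 is €3,750 into a €4,000 phase-out range, leaving 250/4,000 of the credit: €11,040 × 250/4,000 = €690.
Difference: |€8,556 − €690| = €7,866.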